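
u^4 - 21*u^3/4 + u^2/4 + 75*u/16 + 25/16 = (u - 5)*(u - 5/4)*(u + 1/2)^2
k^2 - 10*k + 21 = (k - 7)*(k - 3)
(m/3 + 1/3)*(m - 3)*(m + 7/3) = m^3/3 + m^2/9 - 23*m/9 - 7/3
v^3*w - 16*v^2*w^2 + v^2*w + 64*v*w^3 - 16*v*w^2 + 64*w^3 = (v - 8*w)^2*(v*w + w)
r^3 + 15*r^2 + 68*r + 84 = (r + 2)*(r + 6)*(r + 7)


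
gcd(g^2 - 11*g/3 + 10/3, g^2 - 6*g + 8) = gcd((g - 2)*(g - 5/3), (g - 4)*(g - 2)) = g - 2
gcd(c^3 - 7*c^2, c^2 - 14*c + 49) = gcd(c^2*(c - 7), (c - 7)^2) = c - 7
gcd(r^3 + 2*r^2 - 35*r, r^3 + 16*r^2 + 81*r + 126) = r + 7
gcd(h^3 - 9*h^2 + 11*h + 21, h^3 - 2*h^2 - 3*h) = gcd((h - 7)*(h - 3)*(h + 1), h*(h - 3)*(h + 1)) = h^2 - 2*h - 3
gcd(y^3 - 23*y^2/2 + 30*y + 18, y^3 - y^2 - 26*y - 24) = y - 6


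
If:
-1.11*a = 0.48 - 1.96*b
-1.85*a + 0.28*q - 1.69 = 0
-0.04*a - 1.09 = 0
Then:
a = -27.25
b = -15.19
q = -174.01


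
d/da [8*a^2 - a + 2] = 16*a - 1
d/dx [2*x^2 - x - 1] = 4*x - 1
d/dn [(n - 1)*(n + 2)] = 2*n + 1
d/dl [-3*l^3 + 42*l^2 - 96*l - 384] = -9*l^2 + 84*l - 96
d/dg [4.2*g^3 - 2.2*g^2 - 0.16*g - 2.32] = 12.6*g^2 - 4.4*g - 0.16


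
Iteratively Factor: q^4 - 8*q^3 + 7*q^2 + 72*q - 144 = (q + 3)*(q^3 - 11*q^2 + 40*q - 48) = (q - 4)*(q + 3)*(q^2 - 7*q + 12) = (q - 4)^2*(q + 3)*(q - 3)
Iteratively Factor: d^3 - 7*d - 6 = (d - 3)*(d^2 + 3*d + 2) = (d - 3)*(d + 1)*(d + 2)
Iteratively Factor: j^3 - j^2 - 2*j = (j + 1)*(j^2 - 2*j) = j*(j + 1)*(j - 2)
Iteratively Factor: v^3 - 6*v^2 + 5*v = (v - 1)*(v^2 - 5*v) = (v - 5)*(v - 1)*(v)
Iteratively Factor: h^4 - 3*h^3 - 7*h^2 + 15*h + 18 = (h + 1)*(h^3 - 4*h^2 - 3*h + 18) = (h + 1)*(h + 2)*(h^2 - 6*h + 9) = (h - 3)*(h + 1)*(h + 2)*(h - 3)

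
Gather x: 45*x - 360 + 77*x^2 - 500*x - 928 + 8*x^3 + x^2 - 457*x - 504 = 8*x^3 + 78*x^2 - 912*x - 1792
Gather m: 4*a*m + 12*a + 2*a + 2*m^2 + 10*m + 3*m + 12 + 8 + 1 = 14*a + 2*m^2 + m*(4*a + 13) + 21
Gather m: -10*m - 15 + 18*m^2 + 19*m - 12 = 18*m^2 + 9*m - 27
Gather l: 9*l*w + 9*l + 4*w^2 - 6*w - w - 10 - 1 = l*(9*w + 9) + 4*w^2 - 7*w - 11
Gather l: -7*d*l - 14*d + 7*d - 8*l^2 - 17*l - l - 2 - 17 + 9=-7*d - 8*l^2 + l*(-7*d - 18) - 10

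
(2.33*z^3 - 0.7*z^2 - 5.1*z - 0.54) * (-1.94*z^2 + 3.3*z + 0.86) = -4.5202*z^5 + 9.047*z^4 + 9.5878*z^3 - 16.3844*z^2 - 6.168*z - 0.4644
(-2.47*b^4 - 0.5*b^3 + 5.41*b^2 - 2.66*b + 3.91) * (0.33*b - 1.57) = -0.8151*b^5 + 3.7129*b^4 + 2.5703*b^3 - 9.3715*b^2 + 5.4665*b - 6.1387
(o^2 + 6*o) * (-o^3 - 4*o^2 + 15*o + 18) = -o^5 - 10*o^4 - 9*o^3 + 108*o^2 + 108*o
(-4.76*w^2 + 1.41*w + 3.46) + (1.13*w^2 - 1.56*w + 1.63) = -3.63*w^2 - 0.15*w + 5.09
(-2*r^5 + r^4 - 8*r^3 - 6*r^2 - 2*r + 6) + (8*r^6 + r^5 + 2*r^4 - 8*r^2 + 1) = 8*r^6 - r^5 + 3*r^4 - 8*r^3 - 14*r^2 - 2*r + 7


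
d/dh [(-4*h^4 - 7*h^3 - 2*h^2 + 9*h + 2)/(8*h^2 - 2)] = (-32*h^5 - 28*h^4 + 16*h^3 - 15*h^2 - 12*h - 9)/(2*(16*h^4 - 8*h^2 + 1))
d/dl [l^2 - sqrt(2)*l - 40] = 2*l - sqrt(2)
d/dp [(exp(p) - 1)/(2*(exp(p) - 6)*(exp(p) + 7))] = (-exp(2*p) + 2*exp(p) - 41)*exp(p)/(2*(exp(4*p) + 2*exp(3*p) - 83*exp(2*p) - 84*exp(p) + 1764))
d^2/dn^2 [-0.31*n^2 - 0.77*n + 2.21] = -0.620000000000000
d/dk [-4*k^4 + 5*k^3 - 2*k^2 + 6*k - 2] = -16*k^3 + 15*k^2 - 4*k + 6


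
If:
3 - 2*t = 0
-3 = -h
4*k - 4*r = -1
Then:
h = 3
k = r - 1/4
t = 3/2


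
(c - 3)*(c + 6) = c^2 + 3*c - 18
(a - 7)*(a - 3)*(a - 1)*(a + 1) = a^4 - 10*a^3 + 20*a^2 + 10*a - 21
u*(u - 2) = u^2 - 2*u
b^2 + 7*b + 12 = (b + 3)*(b + 4)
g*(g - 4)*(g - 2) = g^3 - 6*g^2 + 8*g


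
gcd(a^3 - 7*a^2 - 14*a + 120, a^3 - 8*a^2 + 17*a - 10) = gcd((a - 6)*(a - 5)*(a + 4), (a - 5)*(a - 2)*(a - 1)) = a - 5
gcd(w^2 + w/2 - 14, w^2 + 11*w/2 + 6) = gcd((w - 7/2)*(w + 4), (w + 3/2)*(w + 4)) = w + 4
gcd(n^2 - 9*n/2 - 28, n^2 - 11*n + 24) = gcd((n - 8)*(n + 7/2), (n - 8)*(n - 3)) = n - 8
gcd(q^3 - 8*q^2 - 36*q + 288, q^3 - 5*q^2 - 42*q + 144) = q^2 - 2*q - 48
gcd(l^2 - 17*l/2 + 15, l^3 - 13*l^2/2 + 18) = l - 6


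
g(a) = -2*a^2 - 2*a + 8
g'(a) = -4*a - 2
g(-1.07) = 7.85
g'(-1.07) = 2.28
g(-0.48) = 8.50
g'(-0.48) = -0.08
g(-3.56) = -10.23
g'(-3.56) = 12.24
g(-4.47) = -23.02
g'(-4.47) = 15.88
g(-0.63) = 8.47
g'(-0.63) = 0.52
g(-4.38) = -21.61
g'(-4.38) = 15.52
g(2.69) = -11.85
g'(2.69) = -12.76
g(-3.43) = -8.67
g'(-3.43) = 11.72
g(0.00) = 8.00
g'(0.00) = -2.00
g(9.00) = -172.00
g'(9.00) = -38.00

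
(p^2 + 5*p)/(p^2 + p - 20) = p/(p - 4)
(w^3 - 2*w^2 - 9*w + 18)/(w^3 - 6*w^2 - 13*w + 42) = (w - 3)/(w - 7)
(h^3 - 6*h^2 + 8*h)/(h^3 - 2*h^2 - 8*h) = (h - 2)/(h + 2)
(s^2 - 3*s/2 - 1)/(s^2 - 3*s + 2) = (s + 1/2)/(s - 1)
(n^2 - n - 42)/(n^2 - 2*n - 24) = (-n^2 + n + 42)/(-n^2 + 2*n + 24)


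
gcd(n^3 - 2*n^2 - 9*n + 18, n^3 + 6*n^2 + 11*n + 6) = n + 3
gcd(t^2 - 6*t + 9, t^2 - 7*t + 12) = t - 3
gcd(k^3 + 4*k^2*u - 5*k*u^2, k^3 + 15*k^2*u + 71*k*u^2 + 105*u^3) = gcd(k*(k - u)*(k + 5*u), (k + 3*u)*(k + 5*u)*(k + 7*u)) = k + 5*u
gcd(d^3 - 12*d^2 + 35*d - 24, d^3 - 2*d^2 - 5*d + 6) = d^2 - 4*d + 3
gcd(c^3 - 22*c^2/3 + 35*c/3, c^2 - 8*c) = c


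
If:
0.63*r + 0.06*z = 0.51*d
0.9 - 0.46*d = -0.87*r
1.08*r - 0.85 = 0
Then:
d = 3.45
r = 0.79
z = 21.02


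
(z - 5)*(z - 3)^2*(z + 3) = z^4 - 8*z^3 + 6*z^2 + 72*z - 135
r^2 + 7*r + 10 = (r + 2)*(r + 5)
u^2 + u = u*(u + 1)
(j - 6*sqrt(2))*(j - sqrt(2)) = j^2 - 7*sqrt(2)*j + 12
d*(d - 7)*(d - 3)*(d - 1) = d^4 - 11*d^3 + 31*d^2 - 21*d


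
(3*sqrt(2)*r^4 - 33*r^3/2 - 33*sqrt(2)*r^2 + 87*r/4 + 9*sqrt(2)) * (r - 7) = 3*sqrt(2)*r^5 - 21*sqrt(2)*r^4 - 33*r^4/2 - 33*sqrt(2)*r^3 + 231*r^3/2 + 87*r^2/4 + 231*sqrt(2)*r^2 - 609*r/4 + 9*sqrt(2)*r - 63*sqrt(2)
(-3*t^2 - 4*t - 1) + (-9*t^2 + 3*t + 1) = -12*t^2 - t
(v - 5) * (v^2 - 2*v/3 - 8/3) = v^3 - 17*v^2/3 + 2*v/3 + 40/3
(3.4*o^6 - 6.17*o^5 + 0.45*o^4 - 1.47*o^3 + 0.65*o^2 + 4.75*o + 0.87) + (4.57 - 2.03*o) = 3.4*o^6 - 6.17*o^5 + 0.45*o^4 - 1.47*o^3 + 0.65*o^2 + 2.72*o + 5.44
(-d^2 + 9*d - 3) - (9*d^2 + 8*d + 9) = -10*d^2 + d - 12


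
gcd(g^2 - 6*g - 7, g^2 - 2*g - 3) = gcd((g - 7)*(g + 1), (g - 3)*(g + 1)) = g + 1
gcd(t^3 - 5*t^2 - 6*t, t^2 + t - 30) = 1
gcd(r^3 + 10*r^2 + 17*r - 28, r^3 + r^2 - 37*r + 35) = r^2 + 6*r - 7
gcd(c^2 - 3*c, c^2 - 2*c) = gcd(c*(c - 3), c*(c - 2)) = c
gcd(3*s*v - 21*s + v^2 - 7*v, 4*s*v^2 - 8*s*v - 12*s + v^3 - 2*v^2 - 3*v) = 1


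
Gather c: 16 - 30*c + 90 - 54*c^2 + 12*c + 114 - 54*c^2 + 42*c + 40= -108*c^2 + 24*c + 260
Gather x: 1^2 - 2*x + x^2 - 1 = x^2 - 2*x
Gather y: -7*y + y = -6*y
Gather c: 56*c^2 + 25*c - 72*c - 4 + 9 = 56*c^2 - 47*c + 5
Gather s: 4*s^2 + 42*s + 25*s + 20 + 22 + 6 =4*s^2 + 67*s + 48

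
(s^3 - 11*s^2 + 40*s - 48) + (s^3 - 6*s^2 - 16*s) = 2*s^3 - 17*s^2 + 24*s - 48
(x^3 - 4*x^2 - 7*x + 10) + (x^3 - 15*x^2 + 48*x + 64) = 2*x^3 - 19*x^2 + 41*x + 74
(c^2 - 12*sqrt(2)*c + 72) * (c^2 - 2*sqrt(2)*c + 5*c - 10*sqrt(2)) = c^4 - 14*sqrt(2)*c^3 + 5*c^3 - 70*sqrt(2)*c^2 + 120*c^2 - 144*sqrt(2)*c + 600*c - 720*sqrt(2)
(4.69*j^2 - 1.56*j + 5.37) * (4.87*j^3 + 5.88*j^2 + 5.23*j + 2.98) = 22.8403*j^5 + 19.98*j^4 + 41.5078*j^3 + 37.393*j^2 + 23.4363*j + 16.0026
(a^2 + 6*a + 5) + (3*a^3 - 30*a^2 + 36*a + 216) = 3*a^3 - 29*a^2 + 42*a + 221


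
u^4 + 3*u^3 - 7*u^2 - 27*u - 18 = (u - 3)*(u + 1)*(u + 2)*(u + 3)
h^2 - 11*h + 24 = (h - 8)*(h - 3)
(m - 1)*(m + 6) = m^2 + 5*m - 6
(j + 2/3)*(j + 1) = j^2 + 5*j/3 + 2/3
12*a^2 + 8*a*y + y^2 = (2*a + y)*(6*a + y)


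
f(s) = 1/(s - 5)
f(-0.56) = -0.18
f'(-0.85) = -0.03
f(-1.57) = -0.15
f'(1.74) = -0.09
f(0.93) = -0.25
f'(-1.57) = -0.02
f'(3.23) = -0.32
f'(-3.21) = -0.01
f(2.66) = -0.43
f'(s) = -1/(s - 5)^2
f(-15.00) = -0.05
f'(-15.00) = 0.00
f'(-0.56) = -0.03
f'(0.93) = -0.06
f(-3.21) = -0.12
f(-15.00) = -0.05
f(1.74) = -0.31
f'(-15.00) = 0.00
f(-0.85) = -0.17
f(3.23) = -0.56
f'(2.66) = -0.18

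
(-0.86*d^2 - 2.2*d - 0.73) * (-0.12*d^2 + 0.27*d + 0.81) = 0.1032*d^4 + 0.0318*d^3 - 1.203*d^2 - 1.9791*d - 0.5913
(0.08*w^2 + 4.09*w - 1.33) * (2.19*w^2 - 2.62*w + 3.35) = 0.1752*w^4 + 8.7475*w^3 - 13.3605*w^2 + 17.1861*w - 4.4555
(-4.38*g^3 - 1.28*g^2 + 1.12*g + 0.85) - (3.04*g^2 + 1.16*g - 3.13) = -4.38*g^3 - 4.32*g^2 - 0.0399999999999998*g + 3.98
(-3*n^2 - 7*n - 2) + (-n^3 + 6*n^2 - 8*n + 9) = -n^3 + 3*n^2 - 15*n + 7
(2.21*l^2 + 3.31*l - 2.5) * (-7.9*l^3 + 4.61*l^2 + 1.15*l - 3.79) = -17.459*l^5 - 15.9609*l^4 + 37.5506*l^3 - 16.0944*l^2 - 15.4199*l + 9.475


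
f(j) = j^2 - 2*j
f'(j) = 2*j - 2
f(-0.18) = 0.39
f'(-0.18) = -2.36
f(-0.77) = 2.13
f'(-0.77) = -3.54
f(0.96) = -1.00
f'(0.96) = -0.08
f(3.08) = 3.33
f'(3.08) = 4.16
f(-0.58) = 1.50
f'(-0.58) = -3.16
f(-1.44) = 4.95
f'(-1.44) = -4.88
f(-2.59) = 11.89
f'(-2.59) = -7.18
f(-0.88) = 2.53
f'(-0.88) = -3.76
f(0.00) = 0.00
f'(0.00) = -2.00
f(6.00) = 24.00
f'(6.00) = 10.00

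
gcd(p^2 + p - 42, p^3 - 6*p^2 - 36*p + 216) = p - 6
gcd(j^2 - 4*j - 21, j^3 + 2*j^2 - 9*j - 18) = j + 3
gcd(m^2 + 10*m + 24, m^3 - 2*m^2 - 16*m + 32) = m + 4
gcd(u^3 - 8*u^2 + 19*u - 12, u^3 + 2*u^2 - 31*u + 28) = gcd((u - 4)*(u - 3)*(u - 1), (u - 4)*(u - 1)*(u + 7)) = u^2 - 5*u + 4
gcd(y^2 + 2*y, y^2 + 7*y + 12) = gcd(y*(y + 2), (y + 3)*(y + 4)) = 1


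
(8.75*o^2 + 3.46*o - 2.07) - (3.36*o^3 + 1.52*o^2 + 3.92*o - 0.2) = -3.36*o^3 + 7.23*o^2 - 0.46*o - 1.87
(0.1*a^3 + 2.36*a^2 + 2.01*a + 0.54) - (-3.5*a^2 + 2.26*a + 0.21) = 0.1*a^3 + 5.86*a^2 - 0.25*a + 0.33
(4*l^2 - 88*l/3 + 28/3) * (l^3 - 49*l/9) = 4*l^5 - 88*l^4/3 - 112*l^3/9 + 4312*l^2/27 - 1372*l/27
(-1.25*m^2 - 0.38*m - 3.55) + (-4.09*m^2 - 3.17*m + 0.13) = -5.34*m^2 - 3.55*m - 3.42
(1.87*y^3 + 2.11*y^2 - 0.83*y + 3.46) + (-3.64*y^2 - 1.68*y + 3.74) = 1.87*y^3 - 1.53*y^2 - 2.51*y + 7.2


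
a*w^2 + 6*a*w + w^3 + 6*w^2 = w*(a + w)*(w + 6)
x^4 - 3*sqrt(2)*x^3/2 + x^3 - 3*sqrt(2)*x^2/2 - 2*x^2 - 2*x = x*(x + 1)*(x - 2*sqrt(2))*(x + sqrt(2)/2)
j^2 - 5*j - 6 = (j - 6)*(j + 1)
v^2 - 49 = (v - 7)*(v + 7)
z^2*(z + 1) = z^3 + z^2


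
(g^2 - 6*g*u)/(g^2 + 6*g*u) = (g - 6*u)/(g + 6*u)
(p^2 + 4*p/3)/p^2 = (p + 4/3)/p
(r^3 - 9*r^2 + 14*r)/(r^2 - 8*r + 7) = r*(r - 2)/(r - 1)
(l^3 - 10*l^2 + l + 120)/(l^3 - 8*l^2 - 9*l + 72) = (l - 5)/(l - 3)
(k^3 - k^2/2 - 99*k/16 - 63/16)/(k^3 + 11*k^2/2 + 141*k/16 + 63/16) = (k - 3)/(k + 3)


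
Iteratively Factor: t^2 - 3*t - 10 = (t + 2)*(t - 5)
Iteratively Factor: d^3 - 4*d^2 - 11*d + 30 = (d - 2)*(d^2 - 2*d - 15) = (d - 2)*(d + 3)*(d - 5)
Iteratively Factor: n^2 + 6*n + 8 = (n + 4)*(n + 2)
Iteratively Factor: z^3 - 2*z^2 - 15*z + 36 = (z - 3)*(z^2 + z - 12) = (z - 3)*(z + 4)*(z - 3)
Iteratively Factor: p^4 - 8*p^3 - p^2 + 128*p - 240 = (p + 4)*(p^3 - 12*p^2 + 47*p - 60) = (p - 3)*(p + 4)*(p^2 - 9*p + 20) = (p - 5)*(p - 3)*(p + 4)*(p - 4)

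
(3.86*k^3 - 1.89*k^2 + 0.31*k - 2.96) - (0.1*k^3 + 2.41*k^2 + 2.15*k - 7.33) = 3.76*k^3 - 4.3*k^2 - 1.84*k + 4.37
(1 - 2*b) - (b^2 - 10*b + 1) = -b^2 + 8*b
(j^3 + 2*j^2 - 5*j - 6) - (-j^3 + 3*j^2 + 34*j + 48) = 2*j^3 - j^2 - 39*j - 54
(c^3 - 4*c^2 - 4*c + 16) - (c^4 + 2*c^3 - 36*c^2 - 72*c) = -c^4 - c^3 + 32*c^2 + 68*c + 16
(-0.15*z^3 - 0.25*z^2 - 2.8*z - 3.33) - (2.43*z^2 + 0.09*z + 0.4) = -0.15*z^3 - 2.68*z^2 - 2.89*z - 3.73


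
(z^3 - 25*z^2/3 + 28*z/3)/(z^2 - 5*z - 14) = z*(3*z - 4)/(3*(z + 2))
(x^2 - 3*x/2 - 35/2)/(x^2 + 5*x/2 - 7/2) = (x - 5)/(x - 1)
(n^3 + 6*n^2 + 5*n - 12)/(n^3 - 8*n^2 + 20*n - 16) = (n^3 + 6*n^2 + 5*n - 12)/(n^3 - 8*n^2 + 20*n - 16)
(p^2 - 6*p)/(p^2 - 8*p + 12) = p/(p - 2)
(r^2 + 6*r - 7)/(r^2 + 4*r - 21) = (r - 1)/(r - 3)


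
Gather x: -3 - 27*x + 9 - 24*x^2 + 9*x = -24*x^2 - 18*x + 6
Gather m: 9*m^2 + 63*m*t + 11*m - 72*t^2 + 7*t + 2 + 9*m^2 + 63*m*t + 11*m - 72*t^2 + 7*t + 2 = 18*m^2 + m*(126*t + 22) - 144*t^2 + 14*t + 4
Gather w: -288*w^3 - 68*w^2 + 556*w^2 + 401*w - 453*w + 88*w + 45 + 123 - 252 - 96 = -288*w^3 + 488*w^2 + 36*w - 180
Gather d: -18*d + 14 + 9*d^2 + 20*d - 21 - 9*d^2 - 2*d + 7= 0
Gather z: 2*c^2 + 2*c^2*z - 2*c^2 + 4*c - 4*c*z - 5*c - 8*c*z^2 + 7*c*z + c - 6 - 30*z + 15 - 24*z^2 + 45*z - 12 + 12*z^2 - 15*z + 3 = z^2*(-8*c - 12) + z*(2*c^2 + 3*c)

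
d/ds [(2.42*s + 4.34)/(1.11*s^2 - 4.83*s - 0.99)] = (-2.6862*s^2 - 9.6348*s + 18.5664)/(1.2321*s^4 - 10.7226*s^3 + 21.1311*s^2 + 9.5634*s + 0.9801)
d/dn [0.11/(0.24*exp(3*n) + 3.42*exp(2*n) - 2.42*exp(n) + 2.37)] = (-0.0792*exp(2*n) - 0.7524*exp(n) + 0.2662)*exp(n)/(0.24*exp(3*n) + 3.42*exp(2*n) - 2.42*exp(n) + 2.37)^2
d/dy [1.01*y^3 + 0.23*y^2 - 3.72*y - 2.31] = 3.03*y^2 + 0.46*y - 3.72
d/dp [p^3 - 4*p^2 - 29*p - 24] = 3*p^2 - 8*p - 29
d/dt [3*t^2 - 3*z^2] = 6*t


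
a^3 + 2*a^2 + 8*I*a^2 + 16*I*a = a*(a + 2)*(a + 8*I)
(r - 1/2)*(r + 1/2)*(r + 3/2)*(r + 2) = r^4 + 7*r^3/2 + 11*r^2/4 - 7*r/8 - 3/4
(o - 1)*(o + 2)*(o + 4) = o^3 + 5*o^2 + 2*o - 8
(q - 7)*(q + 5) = q^2 - 2*q - 35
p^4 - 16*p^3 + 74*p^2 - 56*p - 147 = (p - 7)^2*(p - 3)*(p + 1)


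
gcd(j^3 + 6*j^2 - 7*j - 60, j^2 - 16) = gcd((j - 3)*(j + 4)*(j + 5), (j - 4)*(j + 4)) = j + 4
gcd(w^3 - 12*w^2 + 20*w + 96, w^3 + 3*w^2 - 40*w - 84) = w^2 - 4*w - 12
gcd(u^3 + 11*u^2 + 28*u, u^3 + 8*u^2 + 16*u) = u^2 + 4*u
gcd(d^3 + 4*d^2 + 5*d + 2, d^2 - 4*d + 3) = 1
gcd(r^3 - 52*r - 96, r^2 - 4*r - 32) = r - 8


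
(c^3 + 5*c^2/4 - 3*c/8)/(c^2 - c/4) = c + 3/2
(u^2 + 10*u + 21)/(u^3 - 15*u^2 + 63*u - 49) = (u^2 + 10*u + 21)/(u^3 - 15*u^2 + 63*u - 49)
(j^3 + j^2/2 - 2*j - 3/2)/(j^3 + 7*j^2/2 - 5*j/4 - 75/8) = 4*(j^2 + 2*j + 1)/(4*j^2 + 20*j + 25)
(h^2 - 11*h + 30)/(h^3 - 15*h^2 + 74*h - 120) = 1/(h - 4)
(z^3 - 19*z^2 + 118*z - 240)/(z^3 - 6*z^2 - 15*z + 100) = (z^2 - 14*z + 48)/(z^2 - z - 20)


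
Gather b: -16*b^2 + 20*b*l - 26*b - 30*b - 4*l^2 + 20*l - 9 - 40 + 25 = -16*b^2 + b*(20*l - 56) - 4*l^2 + 20*l - 24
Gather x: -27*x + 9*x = -18*x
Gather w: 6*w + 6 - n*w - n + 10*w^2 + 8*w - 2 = -n + 10*w^2 + w*(14 - n) + 4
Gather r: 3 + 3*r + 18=3*r + 21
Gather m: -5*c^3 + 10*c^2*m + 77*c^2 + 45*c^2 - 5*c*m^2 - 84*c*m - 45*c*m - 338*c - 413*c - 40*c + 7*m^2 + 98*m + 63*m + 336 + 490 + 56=-5*c^3 + 122*c^2 - 791*c + m^2*(7 - 5*c) + m*(10*c^2 - 129*c + 161) + 882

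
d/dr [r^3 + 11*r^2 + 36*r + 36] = 3*r^2 + 22*r + 36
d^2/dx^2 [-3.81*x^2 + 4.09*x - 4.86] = -7.62000000000000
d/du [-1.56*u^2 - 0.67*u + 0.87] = -3.12*u - 0.67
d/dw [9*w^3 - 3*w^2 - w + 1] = 27*w^2 - 6*w - 1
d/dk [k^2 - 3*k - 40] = 2*k - 3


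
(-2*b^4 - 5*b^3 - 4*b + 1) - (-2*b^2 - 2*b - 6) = -2*b^4 - 5*b^3 + 2*b^2 - 2*b + 7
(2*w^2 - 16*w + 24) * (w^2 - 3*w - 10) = 2*w^4 - 22*w^3 + 52*w^2 + 88*w - 240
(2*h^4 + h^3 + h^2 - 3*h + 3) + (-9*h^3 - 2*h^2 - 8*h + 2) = 2*h^4 - 8*h^3 - h^2 - 11*h + 5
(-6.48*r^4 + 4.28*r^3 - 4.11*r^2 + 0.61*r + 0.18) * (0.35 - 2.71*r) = 17.5608*r^5 - 13.8668*r^4 + 12.6361*r^3 - 3.0916*r^2 - 0.2743*r + 0.063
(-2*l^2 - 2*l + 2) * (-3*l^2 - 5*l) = 6*l^4 + 16*l^3 + 4*l^2 - 10*l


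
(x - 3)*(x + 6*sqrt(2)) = x^2 - 3*x + 6*sqrt(2)*x - 18*sqrt(2)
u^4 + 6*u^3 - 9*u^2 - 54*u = u*(u - 3)*(u + 3)*(u + 6)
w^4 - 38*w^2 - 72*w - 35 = (w - 7)*(w + 1)^2*(w + 5)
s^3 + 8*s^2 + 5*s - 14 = (s - 1)*(s + 2)*(s + 7)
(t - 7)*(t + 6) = t^2 - t - 42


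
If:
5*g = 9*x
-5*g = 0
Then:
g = 0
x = 0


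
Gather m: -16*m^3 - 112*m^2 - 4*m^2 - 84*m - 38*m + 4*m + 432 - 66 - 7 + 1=-16*m^3 - 116*m^2 - 118*m + 360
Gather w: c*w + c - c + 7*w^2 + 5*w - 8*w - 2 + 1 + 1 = 7*w^2 + w*(c - 3)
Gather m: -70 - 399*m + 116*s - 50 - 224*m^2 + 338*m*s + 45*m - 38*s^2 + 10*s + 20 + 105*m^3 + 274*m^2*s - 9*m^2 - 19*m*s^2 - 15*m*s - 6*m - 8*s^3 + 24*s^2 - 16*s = 105*m^3 + m^2*(274*s - 233) + m*(-19*s^2 + 323*s - 360) - 8*s^3 - 14*s^2 + 110*s - 100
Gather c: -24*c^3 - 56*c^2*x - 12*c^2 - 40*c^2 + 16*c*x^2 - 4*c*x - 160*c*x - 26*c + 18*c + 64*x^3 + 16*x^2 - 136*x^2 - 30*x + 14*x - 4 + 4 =-24*c^3 + c^2*(-56*x - 52) + c*(16*x^2 - 164*x - 8) + 64*x^3 - 120*x^2 - 16*x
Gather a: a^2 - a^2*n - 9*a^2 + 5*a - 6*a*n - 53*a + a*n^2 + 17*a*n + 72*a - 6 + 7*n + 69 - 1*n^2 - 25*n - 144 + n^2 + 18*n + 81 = a^2*(-n - 8) + a*(n^2 + 11*n + 24)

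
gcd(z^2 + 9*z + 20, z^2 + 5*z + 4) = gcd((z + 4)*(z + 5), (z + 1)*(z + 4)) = z + 4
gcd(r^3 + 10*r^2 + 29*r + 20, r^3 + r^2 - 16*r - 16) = r^2 + 5*r + 4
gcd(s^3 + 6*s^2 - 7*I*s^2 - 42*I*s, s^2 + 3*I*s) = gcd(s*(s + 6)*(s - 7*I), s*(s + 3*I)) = s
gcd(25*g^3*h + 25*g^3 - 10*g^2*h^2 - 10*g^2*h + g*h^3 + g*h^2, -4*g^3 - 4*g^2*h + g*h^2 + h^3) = 1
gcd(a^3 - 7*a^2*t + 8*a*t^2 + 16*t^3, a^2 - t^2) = a + t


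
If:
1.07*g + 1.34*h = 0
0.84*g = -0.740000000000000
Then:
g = -0.88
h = 0.70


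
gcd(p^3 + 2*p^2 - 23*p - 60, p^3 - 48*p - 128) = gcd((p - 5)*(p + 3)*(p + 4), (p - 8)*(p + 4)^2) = p + 4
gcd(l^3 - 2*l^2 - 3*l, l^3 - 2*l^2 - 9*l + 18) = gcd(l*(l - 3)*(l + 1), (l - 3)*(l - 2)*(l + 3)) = l - 3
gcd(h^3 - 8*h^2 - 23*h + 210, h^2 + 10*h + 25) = h + 5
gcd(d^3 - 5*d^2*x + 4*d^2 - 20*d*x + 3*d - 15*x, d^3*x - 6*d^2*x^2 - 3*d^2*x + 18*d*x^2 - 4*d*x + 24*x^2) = d + 1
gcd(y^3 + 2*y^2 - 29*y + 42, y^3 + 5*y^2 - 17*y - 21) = y^2 + 4*y - 21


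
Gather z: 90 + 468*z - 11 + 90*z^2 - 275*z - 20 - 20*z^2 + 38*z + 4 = 70*z^2 + 231*z + 63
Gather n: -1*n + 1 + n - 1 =0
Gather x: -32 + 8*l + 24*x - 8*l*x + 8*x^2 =8*l + 8*x^2 + x*(24 - 8*l) - 32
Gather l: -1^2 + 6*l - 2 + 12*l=18*l - 3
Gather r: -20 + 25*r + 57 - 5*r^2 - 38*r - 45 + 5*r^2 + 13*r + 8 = 0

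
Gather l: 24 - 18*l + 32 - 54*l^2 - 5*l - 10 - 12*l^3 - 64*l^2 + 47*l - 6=-12*l^3 - 118*l^2 + 24*l + 40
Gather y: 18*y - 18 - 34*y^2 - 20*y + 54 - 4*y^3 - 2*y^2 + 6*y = -4*y^3 - 36*y^2 + 4*y + 36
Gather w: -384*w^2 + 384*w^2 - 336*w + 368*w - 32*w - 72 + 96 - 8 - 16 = 0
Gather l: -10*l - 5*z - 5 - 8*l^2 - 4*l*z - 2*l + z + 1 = -8*l^2 + l*(-4*z - 12) - 4*z - 4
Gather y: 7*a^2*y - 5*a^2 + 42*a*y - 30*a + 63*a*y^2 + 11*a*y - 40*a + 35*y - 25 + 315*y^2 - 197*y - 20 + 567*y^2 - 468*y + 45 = -5*a^2 - 70*a + y^2*(63*a + 882) + y*(7*a^2 + 53*a - 630)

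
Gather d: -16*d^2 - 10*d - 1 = -16*d^2 - 10*d - 1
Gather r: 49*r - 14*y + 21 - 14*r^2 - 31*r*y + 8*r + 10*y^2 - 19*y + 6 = -14*r^2 + r*(57 - 31*y) + 10*y^2 - 33*y + 27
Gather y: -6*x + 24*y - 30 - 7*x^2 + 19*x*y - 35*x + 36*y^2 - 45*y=-7*x^2 - 41*x + 36*y^2 + y*(19*x - 21) - 30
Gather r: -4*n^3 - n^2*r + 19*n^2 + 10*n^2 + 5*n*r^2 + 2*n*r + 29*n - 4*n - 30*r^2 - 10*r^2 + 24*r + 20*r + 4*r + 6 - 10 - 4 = -4*n^3 + 29*n^2 + 25*n + r^2*(5*n - 40) + r*(-n^2 + 2*n + 48) - 8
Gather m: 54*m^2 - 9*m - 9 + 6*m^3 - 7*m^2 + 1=6*m^3 + 47*m^2 - 9*m - 8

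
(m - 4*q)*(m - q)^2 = m^3 - 6*m^2*q + 9*m*q^2 - 4*q^3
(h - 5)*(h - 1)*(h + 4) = h^3 - 2*h^2 - 19*h + 20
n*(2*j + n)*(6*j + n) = 12*j^2*n + 8*j*n^2 + n^3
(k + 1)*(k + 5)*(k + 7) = k^3 + 13*k^2 + 47*k + 35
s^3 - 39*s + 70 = (s - 5)*(s - 2)*(s + 7)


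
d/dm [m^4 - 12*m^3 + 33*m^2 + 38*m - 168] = 4*m^3 - 36*m^2 + 66*m + 38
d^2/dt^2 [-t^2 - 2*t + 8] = -2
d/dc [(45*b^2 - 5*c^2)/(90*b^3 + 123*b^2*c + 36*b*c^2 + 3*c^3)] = 5*(-369*b^4 - 276*b^3*c - 68*b^2*c^2 + c^4)/(3*(900*b^6 + 2460*b^5*c + 2401*b^4*c^2 + 1044*b^3*c^3 + 226*b^2*c^4 + 24*b*c^5 + c^6))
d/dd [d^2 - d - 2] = 2*d - 1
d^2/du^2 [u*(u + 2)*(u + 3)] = 6*u + 10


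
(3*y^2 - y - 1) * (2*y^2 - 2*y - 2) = 6*y^4 - 8*y^3 - 6*y^2 + 4*y + 2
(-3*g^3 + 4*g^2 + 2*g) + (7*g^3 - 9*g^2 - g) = 4*g^3 - 5*g^2 + g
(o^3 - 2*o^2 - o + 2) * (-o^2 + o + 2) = -o^5 + 3*o^4 + o^3 - 7*o^2 + 4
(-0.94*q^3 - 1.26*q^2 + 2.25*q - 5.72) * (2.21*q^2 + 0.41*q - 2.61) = -2.0774*q^5 - 3.17*q^4 + 6.9093*q^3 - 8.4301*q^2 - 8.2177*q + 14.9292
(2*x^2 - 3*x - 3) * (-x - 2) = -2*x^3 - x^2 + 9*x + 6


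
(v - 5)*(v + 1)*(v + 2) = v^3 - 2*v^2 - 13*v - 10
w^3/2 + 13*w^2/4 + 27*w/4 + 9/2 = (w/2 + 1)*(w + 3/2)*(w + 3)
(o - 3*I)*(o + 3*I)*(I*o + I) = I*o^3 + I*o^2 + 9*I*o + 9*I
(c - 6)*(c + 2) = c^2 - 4*c - 12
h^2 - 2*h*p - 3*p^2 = (h - 3*p)*(h + p)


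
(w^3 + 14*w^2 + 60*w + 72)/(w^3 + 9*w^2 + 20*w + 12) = (w + 6)/(w + 1)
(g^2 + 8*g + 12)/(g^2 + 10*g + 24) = (g + 2)/(g + 4)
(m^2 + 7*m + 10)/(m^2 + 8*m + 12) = (m + 5)/(m + 6)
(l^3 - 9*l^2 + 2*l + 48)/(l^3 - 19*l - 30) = (l^2 - 11*l + 24)/(l^2 - 2*l - 15)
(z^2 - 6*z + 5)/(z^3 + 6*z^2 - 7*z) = (z - 5)/(z*(z + 7))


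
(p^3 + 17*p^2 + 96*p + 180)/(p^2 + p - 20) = (p^2 + 12*p + 36)/(p - 4)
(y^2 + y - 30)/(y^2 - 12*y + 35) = (y + 6)/(y - 7)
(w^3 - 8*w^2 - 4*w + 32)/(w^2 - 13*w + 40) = (w^2 - 4)/(w - 5)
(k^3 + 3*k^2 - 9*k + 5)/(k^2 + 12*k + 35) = (k^2 - 2*k + 1)/(k + 7)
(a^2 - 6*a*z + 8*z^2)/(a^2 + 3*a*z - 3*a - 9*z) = (a^2 - 6*a*z + 8*z^2)/(a^2 + 3*a*z - 3*a - 9*z)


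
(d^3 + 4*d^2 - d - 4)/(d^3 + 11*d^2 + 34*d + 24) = (d - 1)/(d + 6)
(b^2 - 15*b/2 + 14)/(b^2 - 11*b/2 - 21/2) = (-2*b^2 + 15*b - 28)/(-2*b^2 + 11*b + 21)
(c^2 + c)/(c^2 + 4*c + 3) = c/(c + 3)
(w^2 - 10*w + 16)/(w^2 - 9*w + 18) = (w^2 - 10*w + 16)/(w^2 - 9*w + 18)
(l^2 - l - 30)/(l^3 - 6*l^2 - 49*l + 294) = (l + 5)/(l^2 - 49)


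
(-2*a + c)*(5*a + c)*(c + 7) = -10*a^2*c - 70*a^2 + 3*a*c^2 + 21*a*c + c^3 + 7*c^2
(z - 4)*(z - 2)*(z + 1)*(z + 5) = z^4 - 23*z^2 + 18*z + 40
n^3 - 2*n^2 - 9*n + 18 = (n - 3)*(n - 2)*(n + 3)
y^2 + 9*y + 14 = (y + 2)*(y + 7)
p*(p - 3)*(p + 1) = p^3 - 2*p^2 - 3*p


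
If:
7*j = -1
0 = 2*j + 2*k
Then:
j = -1/7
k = 1/7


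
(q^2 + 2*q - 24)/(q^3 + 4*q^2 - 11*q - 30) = (q^2 + 2*q - 24)/(q^3 + 4*q^2 - 11*q - 30)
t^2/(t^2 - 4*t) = t/(t - 4)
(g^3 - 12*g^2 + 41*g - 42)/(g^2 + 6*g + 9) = (g^3 - 12*g^2 + 41*g - 42)/(g^2 + 6*g + 9)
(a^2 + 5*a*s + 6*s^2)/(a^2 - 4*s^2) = (-a - 3*s)/(-a + 2*s)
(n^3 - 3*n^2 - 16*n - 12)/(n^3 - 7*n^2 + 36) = (n + 1)/(n - 3)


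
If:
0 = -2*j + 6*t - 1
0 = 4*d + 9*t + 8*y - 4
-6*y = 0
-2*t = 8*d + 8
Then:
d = -5/4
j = 5/2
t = 1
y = 0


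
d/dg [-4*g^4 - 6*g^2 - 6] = -16*g^3 - 12*g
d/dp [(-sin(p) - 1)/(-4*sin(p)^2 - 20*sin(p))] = (-2*sin(p) + cos(p)^2 - 6)*cos(p)/(4*(sin(p) + 5)^2*sin(p)^2)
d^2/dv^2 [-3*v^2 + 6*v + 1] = -6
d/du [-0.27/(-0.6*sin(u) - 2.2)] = -0.162*cos(u)/(0.6*sin(u) + 2.2)^2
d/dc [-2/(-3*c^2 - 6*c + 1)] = 12*(-c - 1)/(3*c^2 + 6*c - 1)^2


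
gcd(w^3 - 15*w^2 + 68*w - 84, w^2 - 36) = w - 6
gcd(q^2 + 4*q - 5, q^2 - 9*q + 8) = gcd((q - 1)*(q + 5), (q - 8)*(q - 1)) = q - 1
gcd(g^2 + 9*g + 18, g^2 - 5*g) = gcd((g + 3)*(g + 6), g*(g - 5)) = 1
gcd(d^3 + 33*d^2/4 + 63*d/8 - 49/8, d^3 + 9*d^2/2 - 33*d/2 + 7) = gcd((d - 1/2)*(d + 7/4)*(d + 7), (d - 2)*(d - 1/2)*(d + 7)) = d^2 + 13*d/2 - 7/2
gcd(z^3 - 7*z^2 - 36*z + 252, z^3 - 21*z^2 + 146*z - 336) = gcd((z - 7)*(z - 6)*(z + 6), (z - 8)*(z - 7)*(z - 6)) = z^2 - 13*z + 42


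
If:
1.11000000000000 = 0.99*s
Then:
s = 1.12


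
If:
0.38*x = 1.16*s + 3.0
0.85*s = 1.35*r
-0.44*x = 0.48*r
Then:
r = -1.33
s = -2.11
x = 1.45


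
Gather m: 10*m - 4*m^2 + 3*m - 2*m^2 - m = -6*m^2 + 12*m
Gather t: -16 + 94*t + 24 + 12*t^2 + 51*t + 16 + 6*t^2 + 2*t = 18*t^2 + 147*t + 24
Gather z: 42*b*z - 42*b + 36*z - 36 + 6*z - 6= -42*b + z*(42*b + 42) - 42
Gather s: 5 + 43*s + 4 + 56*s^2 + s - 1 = 56*s^2 + 44*s + 8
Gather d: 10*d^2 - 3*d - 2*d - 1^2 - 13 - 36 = 10*d^2 - 5*d - 50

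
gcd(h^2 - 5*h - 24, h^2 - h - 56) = h - 8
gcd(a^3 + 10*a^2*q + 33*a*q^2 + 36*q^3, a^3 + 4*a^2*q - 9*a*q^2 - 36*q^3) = a^2 + 7*a*q + 12*q^2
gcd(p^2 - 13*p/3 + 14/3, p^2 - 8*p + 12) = p - 2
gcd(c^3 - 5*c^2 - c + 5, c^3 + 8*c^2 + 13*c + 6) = c + 1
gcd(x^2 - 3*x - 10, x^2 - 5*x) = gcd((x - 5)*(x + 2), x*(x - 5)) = x - 5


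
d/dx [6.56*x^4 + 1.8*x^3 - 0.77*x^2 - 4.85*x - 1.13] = 26.24*x^3 + 5.4*x^2 - 1.54*x - 4.85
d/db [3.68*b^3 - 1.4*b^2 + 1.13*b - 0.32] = 11.04*b^2 - 2.8*b + 1.13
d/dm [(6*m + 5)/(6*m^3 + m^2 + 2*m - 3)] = 2*(18*m^3 + 3*m^2 + 6*m - (6*m + 5)*(9*m^2 + m + 1) - 9)/(6*m^3 + m^2 + 2*m - 3)^2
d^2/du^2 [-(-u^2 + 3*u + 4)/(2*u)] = -4/u^3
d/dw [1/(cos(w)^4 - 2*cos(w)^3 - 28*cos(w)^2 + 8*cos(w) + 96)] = (-53*cos(w) - 3*cos(2*w) + cos(3*w) + 5)*sin(w)/(cos(w)^4 - 2*cos(w)^3 - 28*cos(w)^2 + 8*cos(w) + 96)^2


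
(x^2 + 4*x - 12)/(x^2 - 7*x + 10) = (x + 6)/(x - 5)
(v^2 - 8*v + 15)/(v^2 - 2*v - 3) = (v - 5)/(v + 1)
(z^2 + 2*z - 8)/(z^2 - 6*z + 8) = (z + 4)/(z - 4)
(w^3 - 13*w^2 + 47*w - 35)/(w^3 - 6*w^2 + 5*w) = (w - 7)/w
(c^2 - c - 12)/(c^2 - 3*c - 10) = (-c^2 + c + 12)/(-c^2 + 3*c + 10)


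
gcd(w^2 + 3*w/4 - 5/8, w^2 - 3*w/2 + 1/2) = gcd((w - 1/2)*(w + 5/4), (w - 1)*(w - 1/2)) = w - 1/2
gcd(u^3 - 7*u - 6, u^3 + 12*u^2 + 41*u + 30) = u + 1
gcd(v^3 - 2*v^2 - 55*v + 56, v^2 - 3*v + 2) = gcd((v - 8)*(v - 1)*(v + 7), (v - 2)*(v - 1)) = v - 1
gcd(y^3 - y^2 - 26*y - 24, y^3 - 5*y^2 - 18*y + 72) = y^2 - 2*y - 24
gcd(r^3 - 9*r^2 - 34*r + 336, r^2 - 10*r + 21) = r - 7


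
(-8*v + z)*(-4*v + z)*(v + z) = 32*v^3 + 20*v^2*z - 11*v*z^2 + z^3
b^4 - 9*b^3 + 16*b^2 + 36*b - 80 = (b - 5)*(b - 4)*(b - 2)*(b + 2)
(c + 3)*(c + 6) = c^2 + 9*c + 18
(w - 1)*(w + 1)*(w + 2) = w^3 + 2*w^2 - w - 2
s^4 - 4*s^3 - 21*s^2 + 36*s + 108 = (s - 6)*(s - 3)*(s + 2)*(s + 3)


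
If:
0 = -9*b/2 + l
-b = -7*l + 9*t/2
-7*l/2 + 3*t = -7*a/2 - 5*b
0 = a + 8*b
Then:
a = 0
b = 0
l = 0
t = 0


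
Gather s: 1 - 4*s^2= 1 - 4*s^2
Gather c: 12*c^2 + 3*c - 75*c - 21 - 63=12*c^2 - 72*c - 84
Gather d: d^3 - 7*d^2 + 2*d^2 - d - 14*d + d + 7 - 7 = d^3 - 5*d^2 - 14*d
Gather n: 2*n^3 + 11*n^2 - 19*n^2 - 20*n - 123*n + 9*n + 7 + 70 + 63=2*n^3 - 8*n^2 - 134*n + 140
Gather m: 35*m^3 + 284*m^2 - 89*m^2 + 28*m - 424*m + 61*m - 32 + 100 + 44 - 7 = 35*m^3 + 195*m^2 - 335*m + 105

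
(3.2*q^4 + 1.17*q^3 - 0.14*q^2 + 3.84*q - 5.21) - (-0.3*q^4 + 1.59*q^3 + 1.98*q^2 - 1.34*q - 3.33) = 3.5*q^4 - 0.42*q^3 - 2.12*q^2 + 5.18*q - 1.88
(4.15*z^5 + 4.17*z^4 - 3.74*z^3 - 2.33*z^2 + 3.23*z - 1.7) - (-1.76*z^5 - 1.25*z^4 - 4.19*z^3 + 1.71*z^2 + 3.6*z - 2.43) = 5.91*z^5 + 5.42*z^4 + 0.45*z^3 - 4.04*z^2 - 0.37*z + 0.73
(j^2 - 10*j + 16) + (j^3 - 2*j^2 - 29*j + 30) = j^3 - j^2 - 39*j + 46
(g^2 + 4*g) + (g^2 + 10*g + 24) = 2*g^2 + 14*g + 24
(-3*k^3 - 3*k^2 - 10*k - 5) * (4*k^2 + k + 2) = -12*k^5 - 15*k^4 - 49*k^3 - 36*k^2 - 25*k - 10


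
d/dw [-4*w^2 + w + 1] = 1 - 8*w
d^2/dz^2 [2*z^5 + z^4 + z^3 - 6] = 2*z*(20*z^2 + 6*z + 3)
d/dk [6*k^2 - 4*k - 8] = 12*k - 4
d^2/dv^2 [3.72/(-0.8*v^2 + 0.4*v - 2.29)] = (4.7616*v^2 - 2.3808*v - 3.72*(1.6*v - 0.4)*(3.2*v - 0.8) + 13.63008)/(0.8*v^2 - 0.4*v + 2.29)^3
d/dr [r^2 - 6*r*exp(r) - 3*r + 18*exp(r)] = -6*r*exp(r) + 2*r + 12*exp(r) - 3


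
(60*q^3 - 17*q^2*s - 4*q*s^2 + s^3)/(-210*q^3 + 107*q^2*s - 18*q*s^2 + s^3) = (-12*q^2 + q*s + s^2)/(42*q^2 - 13*q*s + s^2)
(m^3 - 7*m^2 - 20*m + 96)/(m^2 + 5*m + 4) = (m^2 - 11*m + 24)/(m + 1)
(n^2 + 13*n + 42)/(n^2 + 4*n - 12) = (n + 7)/(n - 2)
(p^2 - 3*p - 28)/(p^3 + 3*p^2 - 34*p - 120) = (p - 7)/(p^2 - p - 30)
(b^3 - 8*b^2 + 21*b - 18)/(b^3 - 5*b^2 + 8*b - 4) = (b^2 - 6*b + 9)/(b^2 - 3*b + 2)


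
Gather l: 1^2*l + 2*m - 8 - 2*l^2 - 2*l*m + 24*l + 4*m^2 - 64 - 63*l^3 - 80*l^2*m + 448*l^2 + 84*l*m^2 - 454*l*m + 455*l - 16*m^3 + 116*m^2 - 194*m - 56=-63*l^3 + l^2*(446 - 80*m) + l*(84*m^2 - 456*m + 480) - 16*m^3 + 120*m^2 - 192*m - 128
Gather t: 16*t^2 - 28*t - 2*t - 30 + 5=16*t^2 - 30*t - 25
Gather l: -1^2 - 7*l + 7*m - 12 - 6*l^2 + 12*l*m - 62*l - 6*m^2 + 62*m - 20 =-6*l^2 + l*(12*m - 69) - 6*m^2 + 69*m - 33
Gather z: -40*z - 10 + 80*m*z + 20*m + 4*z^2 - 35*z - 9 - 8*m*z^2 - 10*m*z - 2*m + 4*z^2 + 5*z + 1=18*m + z^2*(8 - 8*m) + z*(70*m - 70) - 18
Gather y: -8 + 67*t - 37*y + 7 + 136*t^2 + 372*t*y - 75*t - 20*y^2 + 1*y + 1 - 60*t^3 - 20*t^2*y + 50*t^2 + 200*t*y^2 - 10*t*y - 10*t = -60*t^3 + 186*t^2 - 18*t + y^2*(200*t - 20) + y*(-20*t^2 + 362*t - 36)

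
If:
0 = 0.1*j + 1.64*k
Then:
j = -16.4*k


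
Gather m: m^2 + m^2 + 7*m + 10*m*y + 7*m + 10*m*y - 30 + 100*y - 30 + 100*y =2*m^2 + m*(20*y + 14) + 200*y - 60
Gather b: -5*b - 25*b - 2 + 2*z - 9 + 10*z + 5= -30*b + 12*z - 6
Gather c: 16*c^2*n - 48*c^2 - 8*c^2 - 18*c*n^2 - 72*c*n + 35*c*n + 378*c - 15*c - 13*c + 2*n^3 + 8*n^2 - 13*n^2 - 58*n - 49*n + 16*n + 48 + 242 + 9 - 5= c^2*(16*n - 56) + c*(-18*n^2 - 37*n + 350) + 2*n^3 - 5*n^2 - 91*n + 294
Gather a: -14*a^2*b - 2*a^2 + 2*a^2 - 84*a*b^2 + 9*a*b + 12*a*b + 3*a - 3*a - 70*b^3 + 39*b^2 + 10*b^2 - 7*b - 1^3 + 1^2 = -14*a^2*b + a*(-84*b^2 + 21*b) - 70*b^3 + 49*b^2 - 7*b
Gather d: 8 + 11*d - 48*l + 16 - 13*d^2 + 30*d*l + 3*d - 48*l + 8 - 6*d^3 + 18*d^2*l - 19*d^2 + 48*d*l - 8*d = -6*d^3 + d^2*(18*l - 32) + d*(78*l + 6) - 96*l + 32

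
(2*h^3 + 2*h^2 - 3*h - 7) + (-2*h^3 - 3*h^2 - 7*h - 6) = -h^2 - 10*h - 13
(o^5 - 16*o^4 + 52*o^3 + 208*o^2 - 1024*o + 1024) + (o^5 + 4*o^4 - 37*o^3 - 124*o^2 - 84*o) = 2*o^5 - 12*o^4 + 15*o^3 + 84*o^2 - 1108*o + 1024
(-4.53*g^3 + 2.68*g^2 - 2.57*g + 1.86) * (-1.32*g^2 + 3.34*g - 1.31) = 5.9796*g^5 - 18.6678*g^4 + 18.2779*g^3 - 14.5498*g^2 + 9.5791*g - 2.4366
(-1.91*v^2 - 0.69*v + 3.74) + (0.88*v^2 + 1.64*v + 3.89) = -1.03*v^2 + 0.95*v + 7.63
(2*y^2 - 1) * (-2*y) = -4*y^3 + 2*y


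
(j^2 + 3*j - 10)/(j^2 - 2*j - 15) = (-j^2 - 3*j + 10)/(-j^2 + 2*j + 15)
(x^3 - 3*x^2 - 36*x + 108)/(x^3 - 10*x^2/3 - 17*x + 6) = 3*(x^2 + 3*x - 18)/(3*x^2 + 8*x - 3)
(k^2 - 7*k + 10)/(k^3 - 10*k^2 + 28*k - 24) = (k - 5)/(k^2 - 8*k + 12)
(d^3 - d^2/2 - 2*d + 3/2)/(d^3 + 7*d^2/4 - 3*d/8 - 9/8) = 4*(d^2 - 2*d + 1)/(4*d^2 + d - 3)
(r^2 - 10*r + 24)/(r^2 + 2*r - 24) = (r - 6)/(r + 6)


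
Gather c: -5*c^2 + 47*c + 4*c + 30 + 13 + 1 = -5*c^2 + 51*c + 44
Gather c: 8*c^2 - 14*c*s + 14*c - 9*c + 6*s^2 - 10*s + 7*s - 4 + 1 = 8*c^2 + c*(5 - 14*s) + 6*s^2 - 3*s - 3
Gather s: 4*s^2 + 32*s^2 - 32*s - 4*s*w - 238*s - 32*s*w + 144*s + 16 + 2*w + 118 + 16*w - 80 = 36*s^2 + s*(-36*w - 126) + 18*w + 54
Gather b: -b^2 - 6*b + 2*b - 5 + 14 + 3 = -b^2 - 4*b + 12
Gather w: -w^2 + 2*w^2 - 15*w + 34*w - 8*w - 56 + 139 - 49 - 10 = w^2 + 11*w + 24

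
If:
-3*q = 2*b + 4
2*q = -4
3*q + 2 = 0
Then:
No Solution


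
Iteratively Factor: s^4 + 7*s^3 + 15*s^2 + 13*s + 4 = (s + 1)*(s^3 + 6*s^2 + 9*s + 4) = (s + 1)^2*(s^2 + 5*s + 4) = (s + 1)^3*(s + 4)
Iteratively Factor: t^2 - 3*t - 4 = (t + 1)*(t - 4)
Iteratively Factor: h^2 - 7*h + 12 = (h - 3)*(h - 4)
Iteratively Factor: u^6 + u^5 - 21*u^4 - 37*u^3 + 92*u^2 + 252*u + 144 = (u + 2)*(u^5 - u^4 - 19*u^3 + u^2 + 90*u + 72) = (u + 1)*(u + 2)*(u^4 - 2*u^3 - 17*u^2 + 18*u + 72) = (u - 3)*(u + 1)*(u + 2)*(u^3 + u^2 - 14*u - 24) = (u - 3)*(u + 1)*(u + 2)*(u + 3)*(u^2 - 2*u - 8) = (u - 3)*(u + 1)*(u + 2)^2*(u + 3)*(u - 4)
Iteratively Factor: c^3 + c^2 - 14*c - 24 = (c + 2)*(c^2 - c - 12) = (c + 2)*(c + 3)*(c - 4)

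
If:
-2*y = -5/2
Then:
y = 5/4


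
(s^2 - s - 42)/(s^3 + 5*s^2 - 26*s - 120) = (s - 7)/(s^2 - s - 20)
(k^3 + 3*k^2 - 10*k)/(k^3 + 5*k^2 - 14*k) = (k + 5)/(k + 7)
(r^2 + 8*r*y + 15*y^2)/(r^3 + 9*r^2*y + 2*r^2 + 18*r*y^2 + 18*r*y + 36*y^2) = (r + 5*y)/(r^2 + 6*r*y + 2*r + 12*y)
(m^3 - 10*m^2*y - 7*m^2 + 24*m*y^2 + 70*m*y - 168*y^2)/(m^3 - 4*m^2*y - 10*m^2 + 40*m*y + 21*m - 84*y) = (m - 6*y)/(m - 3)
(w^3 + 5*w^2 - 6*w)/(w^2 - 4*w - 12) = w*(-w^2 - 5*w + 6)/(-w^2 + 4*w + 12)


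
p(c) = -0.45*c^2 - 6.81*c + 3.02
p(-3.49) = 21.31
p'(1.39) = -8.06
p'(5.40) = -11.67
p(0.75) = -2.34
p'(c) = -0.9*c - 6.81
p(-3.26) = 20.44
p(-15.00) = 3.92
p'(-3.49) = -3.67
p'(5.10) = -11.40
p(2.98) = -21.27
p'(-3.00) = -4.11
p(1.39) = -7.32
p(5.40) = -46.88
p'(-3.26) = -3.88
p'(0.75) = -7.48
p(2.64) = -18.09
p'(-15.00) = 6.69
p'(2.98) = -9.49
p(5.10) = -43.42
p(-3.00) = 19.40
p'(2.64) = -9.19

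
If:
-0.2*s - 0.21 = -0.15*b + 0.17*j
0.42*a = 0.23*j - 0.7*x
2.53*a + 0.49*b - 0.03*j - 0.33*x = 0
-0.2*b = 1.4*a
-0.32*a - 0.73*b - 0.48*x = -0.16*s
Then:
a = 0.03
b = -0.21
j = -0.15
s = -1.08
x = -0.07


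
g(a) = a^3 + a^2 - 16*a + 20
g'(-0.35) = -16.33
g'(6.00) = 104.00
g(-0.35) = 25.68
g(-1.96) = 47.67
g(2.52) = 2.03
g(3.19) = 11.60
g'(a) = 3*a^2 + 2*a - 16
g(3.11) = 9.99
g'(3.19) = 20.91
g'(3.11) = 19.24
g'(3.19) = 20.91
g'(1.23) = -9.00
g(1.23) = 3.69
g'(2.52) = 8.09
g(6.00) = 176.00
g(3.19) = 11.60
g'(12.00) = 440.00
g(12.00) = 1700.00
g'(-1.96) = -8.40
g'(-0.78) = -15.73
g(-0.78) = 32.61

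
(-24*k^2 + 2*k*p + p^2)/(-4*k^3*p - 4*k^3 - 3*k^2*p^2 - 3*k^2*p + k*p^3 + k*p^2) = (6*k + p)/(k*(k*p + k + p^2 + p))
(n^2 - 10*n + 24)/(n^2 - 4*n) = (n - 6)/n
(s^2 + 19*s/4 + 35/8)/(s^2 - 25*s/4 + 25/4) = (8*s^2 + 38*s + 35)/(2*(4*s^2 - 25*s + 25))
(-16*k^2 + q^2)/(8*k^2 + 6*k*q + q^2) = (-4*k + q)/(2*k + q)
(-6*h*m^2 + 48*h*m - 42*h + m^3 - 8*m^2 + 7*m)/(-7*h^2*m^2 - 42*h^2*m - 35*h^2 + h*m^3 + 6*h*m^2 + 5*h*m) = (6*h*m^2 - 48*h*m + 42*h - m^3 + 8*m^2 - 7*m)/(h*(7*h*m^2 + 42*h*m + 35*h - m^3 - 6*m^2 - 5*m))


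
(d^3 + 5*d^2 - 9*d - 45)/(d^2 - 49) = (d^3 + 5*d^2 - 9*d - 45)/(d^2 - 49)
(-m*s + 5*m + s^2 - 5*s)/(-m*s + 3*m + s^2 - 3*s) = (s - 5)/(s - 3)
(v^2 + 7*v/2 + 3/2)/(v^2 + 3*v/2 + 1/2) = (v + 3)/(v + 1)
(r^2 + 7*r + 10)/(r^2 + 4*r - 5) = (r + 2)/(r - 1)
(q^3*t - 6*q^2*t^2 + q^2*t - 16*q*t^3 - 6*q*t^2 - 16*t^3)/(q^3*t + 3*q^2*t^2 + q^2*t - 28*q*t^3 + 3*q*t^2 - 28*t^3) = (q^2 - 6*q*t - 16*t^2)/(q^2 + 3*q*t - 28*t^2)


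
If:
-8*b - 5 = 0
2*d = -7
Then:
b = -5/8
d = -7/2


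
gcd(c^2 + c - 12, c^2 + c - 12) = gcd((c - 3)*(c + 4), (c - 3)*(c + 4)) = c^2 + c - 12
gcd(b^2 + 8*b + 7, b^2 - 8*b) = 1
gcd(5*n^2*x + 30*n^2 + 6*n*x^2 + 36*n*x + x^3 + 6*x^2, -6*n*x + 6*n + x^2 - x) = 1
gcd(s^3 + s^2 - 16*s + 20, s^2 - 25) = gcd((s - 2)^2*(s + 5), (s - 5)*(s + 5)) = s + 5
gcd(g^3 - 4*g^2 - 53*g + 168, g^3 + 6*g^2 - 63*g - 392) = g^2 - g - 56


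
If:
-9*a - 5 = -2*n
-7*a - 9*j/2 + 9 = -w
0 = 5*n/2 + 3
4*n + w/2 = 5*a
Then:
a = -37/45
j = 484/135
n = -6/5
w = 62/45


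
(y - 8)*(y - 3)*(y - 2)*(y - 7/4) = y^4 - 59*y^3/4 + 275*y^2/4 - 257*y/2 + 84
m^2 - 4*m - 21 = (m - 7)*(m + 3)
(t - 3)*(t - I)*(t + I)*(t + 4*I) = t^4 - 3*t^3 + 4*I*t^3 + t^2 - 12*I*t^2 - 3*t + 4*I*t - 12*I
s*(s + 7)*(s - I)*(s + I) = s^4 + 7*s^3 + s^2 + 7*s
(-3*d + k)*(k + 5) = -3*d*k - 15*d + k^2 + 5*k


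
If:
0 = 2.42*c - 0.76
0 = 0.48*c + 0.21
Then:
No Solution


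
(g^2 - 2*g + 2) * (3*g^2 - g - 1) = 3*g^4 - 7*g^3 + 7*g^2 - 2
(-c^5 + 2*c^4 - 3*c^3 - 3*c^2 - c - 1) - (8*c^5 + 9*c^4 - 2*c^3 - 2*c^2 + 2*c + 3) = -9*c^5 - 7*c^4 - c^3 - c^2 - 3*c - 4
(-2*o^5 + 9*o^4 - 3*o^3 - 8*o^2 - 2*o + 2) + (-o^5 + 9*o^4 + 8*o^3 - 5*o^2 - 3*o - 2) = -3*o^5 + 18*o^4 + 5*o^3 - 13*o^2 - 5*o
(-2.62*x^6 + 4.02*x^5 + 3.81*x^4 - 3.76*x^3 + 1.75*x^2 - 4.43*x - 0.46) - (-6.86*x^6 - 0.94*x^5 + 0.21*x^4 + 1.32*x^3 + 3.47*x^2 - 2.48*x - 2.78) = 4.24*x^6 + 4.96*x^5 + 3.6*x^4 - 5.08*x^3 - 1.72*x^2 - 1.95*x + 2.32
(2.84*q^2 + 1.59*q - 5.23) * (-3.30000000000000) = -9.372*q^2 - 5.247*q + 17.259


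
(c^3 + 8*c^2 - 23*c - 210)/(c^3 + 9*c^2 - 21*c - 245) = (c + 6)/(c + 7)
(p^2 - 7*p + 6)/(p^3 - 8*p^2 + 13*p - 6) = 1/(p - 1)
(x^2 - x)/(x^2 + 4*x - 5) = x/(x + 5)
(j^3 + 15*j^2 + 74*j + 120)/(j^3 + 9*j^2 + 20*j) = (j + 6)/j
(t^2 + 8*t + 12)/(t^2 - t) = (t^2 + 8*t + 12)/(t*(t - 1))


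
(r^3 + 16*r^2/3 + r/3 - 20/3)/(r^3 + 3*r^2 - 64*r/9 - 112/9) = 3*(r^2 + 4*r - 5)/(3*r^2 + 5*r - 28)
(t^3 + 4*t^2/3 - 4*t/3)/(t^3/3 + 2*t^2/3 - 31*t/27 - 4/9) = 9*t*(3*t^2 + 4*t - 4)/(9*t^3 + 18*t^2 - 31*t - 12)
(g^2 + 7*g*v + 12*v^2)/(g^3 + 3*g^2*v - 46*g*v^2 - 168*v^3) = (-g - 3*v)/(-g^2 + g*v + 42*v^2)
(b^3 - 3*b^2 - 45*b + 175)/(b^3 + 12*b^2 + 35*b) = (b^2 - 10*b + 25)/(b*(b + 5))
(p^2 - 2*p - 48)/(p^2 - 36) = (p - 8)/(p - 6)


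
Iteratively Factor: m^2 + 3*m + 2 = (m + 1)*(m + 2)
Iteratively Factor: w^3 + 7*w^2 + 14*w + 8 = (w + 2)*(w^2 + 5*w + 4) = (w + 2)*(w + 4)*(w + 1)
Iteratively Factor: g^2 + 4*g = (g)*(g + 4)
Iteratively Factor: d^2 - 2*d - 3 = (d - 3)*(d + 1)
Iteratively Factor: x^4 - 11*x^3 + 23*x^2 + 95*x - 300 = (x + 3)*(x^3 - 14*x^2 + 65*x - 100) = (x - 5)*(x + 3)*(x^2 - 9*x + 20) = (x - 5)^2*(x + 3)*(x - 4)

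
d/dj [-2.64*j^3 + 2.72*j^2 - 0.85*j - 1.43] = -7.92*j^2 + 5.44*j - 0.85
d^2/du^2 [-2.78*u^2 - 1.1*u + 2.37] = -5.56000000000000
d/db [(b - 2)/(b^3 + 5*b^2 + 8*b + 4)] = (-2*b^2 + 5*b + 10)/(b^5 + 8*b^4 + 25*b^3 + 38*b^2 + 28*b + 8)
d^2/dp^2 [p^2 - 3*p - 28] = 2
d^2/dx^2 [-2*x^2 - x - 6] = -4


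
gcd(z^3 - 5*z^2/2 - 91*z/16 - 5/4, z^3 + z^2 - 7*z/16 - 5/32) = z^2 + 3*z/2 + 5/16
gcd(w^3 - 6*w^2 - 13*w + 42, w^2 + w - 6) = w^2 + w - 6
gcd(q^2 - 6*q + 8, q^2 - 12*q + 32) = q - 4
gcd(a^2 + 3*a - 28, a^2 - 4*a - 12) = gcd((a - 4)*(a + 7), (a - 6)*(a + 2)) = 1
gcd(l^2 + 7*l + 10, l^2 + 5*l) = l + 5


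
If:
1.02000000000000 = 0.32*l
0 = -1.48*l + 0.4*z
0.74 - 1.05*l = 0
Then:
No Solution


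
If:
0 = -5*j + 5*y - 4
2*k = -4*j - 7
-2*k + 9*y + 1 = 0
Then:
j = -76/65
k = -151/130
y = -24/65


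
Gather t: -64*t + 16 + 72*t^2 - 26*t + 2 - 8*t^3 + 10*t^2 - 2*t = -8*t^3 + 82*t^2 - 92*t + 18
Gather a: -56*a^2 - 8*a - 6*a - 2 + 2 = -56*a^2 - 14*a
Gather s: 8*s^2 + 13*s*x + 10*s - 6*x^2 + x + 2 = 8*s^2 + s*(13*x + 10) - 6*x^2 + x + 2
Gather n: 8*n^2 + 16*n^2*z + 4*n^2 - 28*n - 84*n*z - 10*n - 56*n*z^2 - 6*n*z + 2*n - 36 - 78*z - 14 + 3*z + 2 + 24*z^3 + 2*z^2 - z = n^2*(16*z + 12) + n*(-56*z^2 - 90*z - 36) + 24*z^3 + 2*z^2 - 76*z - 48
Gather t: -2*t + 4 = 4 - 2*t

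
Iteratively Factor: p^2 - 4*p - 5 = (p - 5)*(p + 1)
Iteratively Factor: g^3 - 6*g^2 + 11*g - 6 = (g - 1)*(g^2 - 5*g + 6) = (g - 3)*(g - 1)*(g - 2)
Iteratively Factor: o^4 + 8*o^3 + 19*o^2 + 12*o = (o + 4)*(o^3 + 4*o^2 + 3*o) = (o + 3)*(o + 4)*(o^2 + o) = (o + 1)*(o + 3)*(o + 4)*(o)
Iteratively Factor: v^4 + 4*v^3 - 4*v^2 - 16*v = (v)*(v^3 + 4*v^2 - 4*v - 16) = v*(v + 4)*(v^2 - 4) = v*(v - 2)*(v + 4)*(v + 2)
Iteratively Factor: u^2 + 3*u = (u)*(u + 3)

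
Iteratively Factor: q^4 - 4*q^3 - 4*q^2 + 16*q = (q - 4)*(q^3 - 4*q) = (q - 4)*(q + 2)*(q^2 - 2*q) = q*(q - 4)*(q + 2)*(q - 2)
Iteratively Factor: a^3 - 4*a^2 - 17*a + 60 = (a + 4)*(a^2 - 8*a + 15) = (a - 3)*(a + 4)*(a - 5)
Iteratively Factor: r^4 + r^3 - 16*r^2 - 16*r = (r)*(r^3 + r^2 - 16*r - 16) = r*(r + 4)*(r^2 - 3*r - 4) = r*(r + 1)*(r + 4)*(r - 4)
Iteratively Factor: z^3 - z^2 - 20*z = (z - 5)*(z^2 + 4*z) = z*(z - 5)*(z + 4)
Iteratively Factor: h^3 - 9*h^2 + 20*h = (h - 5)*(h^2 - 4*h) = (h - 5)*(h - 4)*(h)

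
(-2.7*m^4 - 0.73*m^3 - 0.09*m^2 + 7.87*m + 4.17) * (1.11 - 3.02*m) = 8.154*m^5 - 0.7924*m^4 - 0.5385*m^3 - 23.8673*m^2 - 3.8577*m + 4.6287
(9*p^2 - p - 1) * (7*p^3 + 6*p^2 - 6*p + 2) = 63*p^5 + 47*p^4 - 67*p^3 + 18*p^2 + 4*p - 2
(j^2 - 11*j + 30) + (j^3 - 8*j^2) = j^3 - 7*j^2 - 11*j + 30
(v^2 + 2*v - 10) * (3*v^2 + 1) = 3*v^4 + 6*v^3 - 29*v^2 + 2*v - 10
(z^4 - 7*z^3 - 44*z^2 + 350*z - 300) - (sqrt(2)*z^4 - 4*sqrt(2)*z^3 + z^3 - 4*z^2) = -sqrt(2)*z^4 + z^4 - 8*z^3 + 4*sqrt(2)*z^3 - 40*z^2 + 350*z - 300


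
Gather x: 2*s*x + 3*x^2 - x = 3*x^2 + x*(2*s - 1)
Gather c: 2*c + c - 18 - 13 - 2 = 3*c - 33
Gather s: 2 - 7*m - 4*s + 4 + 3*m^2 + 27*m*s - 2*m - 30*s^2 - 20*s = 3*m^2 - 9*m - 30*s^2 + s*(27*m - 24) + 6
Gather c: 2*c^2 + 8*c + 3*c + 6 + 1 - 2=2*c^2 + 11*c + 5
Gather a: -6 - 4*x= -4*x - 6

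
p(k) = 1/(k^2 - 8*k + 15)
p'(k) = (8 - 2*k)/(k^2 - 8*k + 15)^2 = 2*(4 - k)/(k^2 - 8*k + 15)^2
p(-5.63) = 0.01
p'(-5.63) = 0.00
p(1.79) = 0.26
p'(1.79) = 0.29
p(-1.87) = 0.03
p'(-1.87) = 0.01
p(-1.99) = 0.03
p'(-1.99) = 0.01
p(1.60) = 0.21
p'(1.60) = 0.21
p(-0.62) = 0.05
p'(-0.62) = 0.02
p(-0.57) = 0.05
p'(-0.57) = 0.02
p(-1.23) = 0.04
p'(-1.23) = 0.02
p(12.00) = 0.02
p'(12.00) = 0.00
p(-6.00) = 0.01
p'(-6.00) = 0.00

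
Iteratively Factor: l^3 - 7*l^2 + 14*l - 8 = (l - 2)*(l^2 - 5*l + 4) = (l - 2)*(l - 1)*(l - 4)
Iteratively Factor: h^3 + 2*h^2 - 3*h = (h - 1)*(h^2 + 3*h) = (h - 1)*(h + 3)*(h)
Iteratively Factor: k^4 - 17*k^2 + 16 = (k + 4)*(k^3 - 4*k^2 - k + 4) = (k + 1)*(k + 4)*(k^2 - 5*k + 4) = (k - 1)*(k + 1)*(k + 4)*(k - 4)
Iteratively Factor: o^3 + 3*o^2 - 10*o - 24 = (o + 2)*(o^2 + o - 12) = (o - 3)*(o + 2)*(o + 4)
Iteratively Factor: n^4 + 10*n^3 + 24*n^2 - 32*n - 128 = (n + 4)*(n^3 + 6*n^2 - 32) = (n + 4)^2*(n^2 + 2*n - 8) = (n - 2)*(n + 4)^2*(n + 4)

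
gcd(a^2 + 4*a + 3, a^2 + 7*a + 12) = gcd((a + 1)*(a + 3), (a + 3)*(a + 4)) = a + 3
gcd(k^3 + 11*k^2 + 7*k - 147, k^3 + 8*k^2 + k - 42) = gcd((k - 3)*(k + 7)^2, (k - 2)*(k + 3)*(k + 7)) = k + 7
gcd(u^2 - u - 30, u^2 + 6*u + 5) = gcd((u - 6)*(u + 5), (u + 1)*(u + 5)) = u + 5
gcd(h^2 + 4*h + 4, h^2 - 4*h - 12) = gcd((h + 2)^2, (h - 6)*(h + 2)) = h + 2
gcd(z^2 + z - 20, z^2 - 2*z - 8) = z - 4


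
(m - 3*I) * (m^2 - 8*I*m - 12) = m^3 - 11*I*m^2 - 36*m + 36*I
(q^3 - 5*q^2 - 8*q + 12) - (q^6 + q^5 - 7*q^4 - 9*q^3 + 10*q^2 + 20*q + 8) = -q^6 - q^5 + 7*q^4 + 10*q^3 - 15*q^2 - 28*q + 4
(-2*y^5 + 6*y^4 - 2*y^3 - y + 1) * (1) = -2*y^5 + 6*y^4 - 2*y^3 - y + 1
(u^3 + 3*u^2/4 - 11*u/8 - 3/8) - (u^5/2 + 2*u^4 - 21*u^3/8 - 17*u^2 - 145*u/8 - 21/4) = -u^5/2 - 2*u^4 + 29*u^3/8 + 71*u^2/4 + 67*u/4 + 39/8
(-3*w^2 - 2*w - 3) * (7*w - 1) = -21*w^3 - 11*w^2 - 19*w + 3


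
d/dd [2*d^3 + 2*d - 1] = 6*d^2 + 2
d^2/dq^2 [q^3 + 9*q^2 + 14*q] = 6*q + 18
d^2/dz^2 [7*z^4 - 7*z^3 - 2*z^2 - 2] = 84*z^2 - 42*z - 4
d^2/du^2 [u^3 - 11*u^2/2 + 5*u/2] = 6*u - 11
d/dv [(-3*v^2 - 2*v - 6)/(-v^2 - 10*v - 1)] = 2*(14*v^2 - 3*v - 29)/(v^4 + 20*v^3 + 102*v^2 + 20*v + 1)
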